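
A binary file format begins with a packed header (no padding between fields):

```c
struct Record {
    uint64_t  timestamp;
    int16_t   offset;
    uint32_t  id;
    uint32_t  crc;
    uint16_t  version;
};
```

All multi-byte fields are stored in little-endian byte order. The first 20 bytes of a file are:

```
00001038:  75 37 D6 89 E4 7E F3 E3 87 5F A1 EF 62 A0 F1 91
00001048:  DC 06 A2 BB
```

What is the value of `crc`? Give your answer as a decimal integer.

115118577

`crc` follows `timestamp` (8 B), `offset` (2 B), `id` (4 B), so it starts at offset 8 + 2 + 4 = 14 and occupies 4 bytes.
Bytes at offsets 14..17: F1 91 DC 06.
Little-endian stores the least-significant byte at the lowest address.
Reassemble most-significant byte first: 06 DC 91 F1 → 0x06DC91F1.
0x06DC91F1 = 115118577.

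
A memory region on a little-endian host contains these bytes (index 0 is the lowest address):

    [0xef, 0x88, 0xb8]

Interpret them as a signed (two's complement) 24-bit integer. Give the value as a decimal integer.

-4683537

Little-endian: lowest address holds the least-significant byte.
Reassemble most-significant byte first: B8 88 EF → 0xB888EF.
Top bit is set, so as a signed 24-bit value this is 0xB888EF − 2^24 = -4683537.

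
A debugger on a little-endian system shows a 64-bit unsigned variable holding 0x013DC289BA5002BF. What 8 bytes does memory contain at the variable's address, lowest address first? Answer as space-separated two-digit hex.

Split into bytes (most-significant first): 01 3D C2 89 BA 50 02 BF.
Little-endian: lowest address holds the least-significant byte.
So at ascending addresses the bytes are BF 02 50 BA 89 C2 3D 01.

BF 02 50 BA 89 C2 3D 01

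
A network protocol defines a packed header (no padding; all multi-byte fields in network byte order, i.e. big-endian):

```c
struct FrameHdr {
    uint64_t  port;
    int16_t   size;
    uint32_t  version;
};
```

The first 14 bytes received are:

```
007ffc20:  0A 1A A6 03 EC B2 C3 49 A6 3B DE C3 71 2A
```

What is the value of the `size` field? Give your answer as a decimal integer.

-22981

`size` follows `port` (8 bytes), so it starts at byte offset 8 and occupies 2 bytes.
Bytes at offsets 8..9: A6 3B.
In big-endian order the high byte comes first in memory.
The bytes are already most-significant first: 0xA63B.
Top bit is set, so as a signed 16-bit value this is 0xA63B − 2^16 = -22981.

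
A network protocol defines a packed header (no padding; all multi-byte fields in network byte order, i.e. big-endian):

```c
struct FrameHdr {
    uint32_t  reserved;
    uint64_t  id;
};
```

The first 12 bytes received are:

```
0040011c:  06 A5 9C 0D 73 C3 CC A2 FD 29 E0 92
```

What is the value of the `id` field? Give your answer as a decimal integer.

8341735935224438930

`id` follows `reserved` (4 bytes), so it starts at byte offset 4 and occupies 8 bytes.
Bytes at offsets 4..11: 73 C3 CC A2 FD 29 E0 92.
In big-endian order the high byte comes first in memory.
The bytes are already most-significant first: 0x73C3CCA2FD29E092.
0x73C3CCA2FD29E092 = 8341735935224438930.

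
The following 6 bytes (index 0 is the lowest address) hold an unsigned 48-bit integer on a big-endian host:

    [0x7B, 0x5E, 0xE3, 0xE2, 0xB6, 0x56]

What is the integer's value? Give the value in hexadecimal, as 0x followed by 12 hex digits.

0x7B5EE3E2B656

Big-endian stores the most-significant byte at the lowest address.
The bytes are already most-significant first: 0x7B5EE3E2B656.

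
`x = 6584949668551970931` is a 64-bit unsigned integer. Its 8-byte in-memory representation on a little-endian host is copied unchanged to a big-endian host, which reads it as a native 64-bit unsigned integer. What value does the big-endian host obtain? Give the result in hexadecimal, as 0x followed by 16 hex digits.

0x73D0DDC1D570625B

6584949668551970931 in 64-bit hexadecimal is 0x5B6270D5C1DDD073.
Stored little-endian, the bytes at ascending addresses are 73 D0 DD C1 D5 70 62 5B.
Read back as big-endian, the last byte is least significant, giving 0x73D0DDC1D570625B.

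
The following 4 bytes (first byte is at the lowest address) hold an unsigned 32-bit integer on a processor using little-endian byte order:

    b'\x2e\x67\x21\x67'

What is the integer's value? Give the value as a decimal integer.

1730242350

In little-endian order the low byte comes first in memory.
Reassemble most-significant byte first: 67 21 67 2E → 0x6721672E.
0x6721672E = 1730242350.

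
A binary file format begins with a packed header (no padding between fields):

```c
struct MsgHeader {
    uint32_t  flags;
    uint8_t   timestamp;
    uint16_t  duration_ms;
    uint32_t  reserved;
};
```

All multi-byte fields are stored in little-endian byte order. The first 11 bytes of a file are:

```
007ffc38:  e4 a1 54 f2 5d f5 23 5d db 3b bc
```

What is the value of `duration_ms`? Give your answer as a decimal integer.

`duration_ms` follows `flags` (4 B), `timestamp` (1 B), so it starts at offset 4 + 1 = 5 and occupies 2 bytes.
Bytes at offsets 5..6: F5 23.
Little-endian: lowest address holds the least-significant byte.
Reassemble most-significant byte first: 23 F5 → 0x23F5.
0x23F5 = 9205.

9205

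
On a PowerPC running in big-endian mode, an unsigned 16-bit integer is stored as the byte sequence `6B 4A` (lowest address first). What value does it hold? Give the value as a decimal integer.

27466

In big-endian order the high byte comes first in memory.
The bytes are already most-significant first: 0x6B4A.
0x6B4A = 27466.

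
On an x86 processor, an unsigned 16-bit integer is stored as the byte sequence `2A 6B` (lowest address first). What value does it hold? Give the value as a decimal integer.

27434

Little-endian: lowest address holds the least-significant byte.
Reassemble most-significant byte first: 6B 2A → 0x6B2A.
0x6B2A = 27434.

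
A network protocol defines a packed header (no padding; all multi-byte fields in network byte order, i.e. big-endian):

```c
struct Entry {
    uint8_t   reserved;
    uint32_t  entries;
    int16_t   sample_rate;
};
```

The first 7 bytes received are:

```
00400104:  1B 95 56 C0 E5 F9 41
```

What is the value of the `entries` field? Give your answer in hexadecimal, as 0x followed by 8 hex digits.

0x9556C0E5

`entries` follows `reserved` (1 byte), so it starts at byte offset 1 and occupies 4 bytes.
Bytes at offsets 1..4: 95 56 C0 E5.
Big-endian stores the most-significant byte at the lowest address.
The bytes are already most-significant first: 0x9556C0E5.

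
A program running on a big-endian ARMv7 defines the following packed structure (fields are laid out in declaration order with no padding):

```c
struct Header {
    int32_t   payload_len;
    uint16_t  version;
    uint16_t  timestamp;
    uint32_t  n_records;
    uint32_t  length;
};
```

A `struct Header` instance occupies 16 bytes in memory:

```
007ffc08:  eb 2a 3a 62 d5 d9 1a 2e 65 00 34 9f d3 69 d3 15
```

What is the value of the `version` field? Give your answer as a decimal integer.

54745

`version` follows `payload_len` (4 bytes), so it starts at byte offset 4 and occupies 2 bytes.
Bytes at offsets 4..5: D5 D9.
Big-endian: lowest address holds the most-significant byte.
The bytes are already most-significant first: 0xD5D9.
0xD5D9 = 54745.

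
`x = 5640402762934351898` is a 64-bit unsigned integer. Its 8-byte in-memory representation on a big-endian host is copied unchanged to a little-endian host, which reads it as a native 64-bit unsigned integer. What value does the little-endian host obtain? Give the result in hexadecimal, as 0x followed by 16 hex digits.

5640402762934351898 in 64-bit hexadecimal is 0x4E46BC6DC2D5781A.
Stored big-endian, the bytes at ascending addresses are 4E 46 BC 6D C2 D5 78 1A.
Read back as little-endian, the first byte is least significant, giving 0x1A78D5C26DBC464E.

0x1A78D5C26DBC464E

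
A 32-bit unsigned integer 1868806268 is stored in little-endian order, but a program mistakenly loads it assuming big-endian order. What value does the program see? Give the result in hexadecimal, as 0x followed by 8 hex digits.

1868806268 in 32-bit hexadecimal is 0x6F63B87C.
Stored little-endian, the bytes at ascending addresses are 7C B8 63 6F.
Read back as big-endian, the last byte is least significant, giving 0x7CB8636F.

0x7CB8636F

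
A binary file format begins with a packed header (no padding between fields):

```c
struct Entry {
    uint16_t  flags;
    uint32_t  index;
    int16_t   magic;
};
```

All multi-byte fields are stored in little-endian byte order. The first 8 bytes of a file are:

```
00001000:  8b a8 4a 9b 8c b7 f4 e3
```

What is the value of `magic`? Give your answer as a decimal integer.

-7180

`magic` follows `flags` (2 B), `index` (4 B), so it starts at offset 2 + 4 = 6 and occupies 2 bytes.
Bytes at offsets 6..7: F4 E3.
Little-endian stores the least-significant byte at the lowest address.
Reassemble most-significant byte first: E3 F4 → 0xE3F4.
Top bit is set, so as a signed 16-bit value this is 0xE3F4 − 2^16 = -7180.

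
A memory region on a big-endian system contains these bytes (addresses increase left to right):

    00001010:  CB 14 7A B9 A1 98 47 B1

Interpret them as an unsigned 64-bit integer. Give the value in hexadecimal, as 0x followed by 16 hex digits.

0xCB147AB9A19847B1

Big-endian: lowest address holds the most-significant byte.
The bytes are already most-significant first: 0xCB147AB9A19847B1.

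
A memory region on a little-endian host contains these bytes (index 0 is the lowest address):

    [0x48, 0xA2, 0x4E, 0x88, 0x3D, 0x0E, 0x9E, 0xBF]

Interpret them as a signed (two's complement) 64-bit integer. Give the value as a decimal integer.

Little-endian stores the least-significant byte at the lowest address.
Reassemble most-significant byte first: BF 9E 0E 3D 88 4E A2 48 → 0xBF9E0E3D884EA248.
Top bit is set, so as a signed 64-bit value this is 0xBF9E0E3D884EA248 − 2^64 = -4639254908702383544.

-4639254908702383544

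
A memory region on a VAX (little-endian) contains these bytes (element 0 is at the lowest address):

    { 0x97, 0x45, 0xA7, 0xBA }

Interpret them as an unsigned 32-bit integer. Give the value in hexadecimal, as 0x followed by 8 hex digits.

0xBAA74597

Little-endian stores the least-significant byte at the lowest address.
Reassemble most-significant byte first: BA A7 45 97 → 0xBAA74597.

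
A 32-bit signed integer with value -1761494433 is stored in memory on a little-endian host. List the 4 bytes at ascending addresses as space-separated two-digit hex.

Two's complement of -1761494433 in 32 bits: 1761494433 = 0x68FE45A1; invert → 0x9701BA5E; add 1 → 0x9701BA5F.
Split into bytes (most-significant first): 97 01 BA 5F.
Little-endian stores the least-significant byte at the lowest address.
So at ascending addresses the bytes are 5F BA 01 97.

5F BA 01 97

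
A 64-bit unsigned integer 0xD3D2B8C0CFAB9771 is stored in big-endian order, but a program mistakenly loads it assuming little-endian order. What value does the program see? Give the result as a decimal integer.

Stored big-endian, the bytes at ascending addresses are D3 D2 B8 C0 CF AB 97 71.
Read back as little-endian, the first byte is least significant, giving 0x7197ABCFC0B8D2D3.
0x7197ABCFC0B8D2D3 = 8185199756549083859.

8185199756549083859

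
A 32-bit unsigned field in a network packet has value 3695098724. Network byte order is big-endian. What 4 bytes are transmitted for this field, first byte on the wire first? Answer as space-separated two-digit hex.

DC 3E BB 64

3695098724 in hexadecimal, padded to 32 bits, is 0xDC3EBB64.
Split into bytes (most-significant first): DC 3E BB 64.
Big-endian: lowest address holds the most-significant byte.
So the memory order matches the most-significant-first order: DC 3E BB 64.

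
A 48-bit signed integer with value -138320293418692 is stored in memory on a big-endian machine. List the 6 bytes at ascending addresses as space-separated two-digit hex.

82 32 CC 0B A9 3C

Two's complement of -138320293418692 in 48 bits: 138320293418692 = 0x7DCD33F456C4; invert → 0x8232CC0BA93B; add 1 → 0x8232CC0BA93C.
Split into bytes (most-significant first): 82 32 CC 0B A9 3C.
Big-endian: lowest address holds the most-significant byte.
So the memory order matches the most-significant-first order: 82 32 CC 0B A9 3C.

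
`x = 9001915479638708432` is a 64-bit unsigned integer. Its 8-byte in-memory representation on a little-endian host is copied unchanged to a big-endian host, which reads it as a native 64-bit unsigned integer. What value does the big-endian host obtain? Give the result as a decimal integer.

15028780501231660412

9001915479638708432 in 64-bit hexadecimal is 0x7CED3A6F3DF490D0.
Stored little-endian, the bytes at ascending addresses are D0 90 F4 3D 6F 3A ED 7C.
Read back as big-endian, the last byte is least significant, giving 0xD090F43D6F3AED7C.
0xD090F43D6F3AED7C = 15028780501231660412.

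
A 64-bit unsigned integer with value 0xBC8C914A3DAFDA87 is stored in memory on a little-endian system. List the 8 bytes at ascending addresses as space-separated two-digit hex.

87 DA AF 3D 4A 91 8C BC

Split into bytes (most-significant first): BC 8C 91 4A 3D AF DA 87.
Little-endian: lowest address holds the least-significant byte.
So at ascending addresses the bytes are 87 DA AF 3D 4A 91 8C BC.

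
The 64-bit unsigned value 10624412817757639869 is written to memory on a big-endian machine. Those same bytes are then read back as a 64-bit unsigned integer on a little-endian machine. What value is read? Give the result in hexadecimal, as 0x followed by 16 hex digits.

0xBD148DCD2A7F7193

10624412817757639869 in 64-bit hexadecimal is 0x93717F2ACD8D14BD.
Stored big-endian, the bytes at ascending addresses are 93 71 7F 2A CD 8D 14 BD.
Read back as little-endian, the first byte is least significant, giving 0xBD148DCD2A7F7193.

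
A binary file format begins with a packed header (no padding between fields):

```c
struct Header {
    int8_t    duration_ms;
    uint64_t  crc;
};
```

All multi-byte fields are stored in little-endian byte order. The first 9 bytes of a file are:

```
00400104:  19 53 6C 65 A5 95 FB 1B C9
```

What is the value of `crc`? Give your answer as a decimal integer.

`crc` follows `duration_ms` (1 byte), so it starts at byte offset 1 and occupies 8 bytes.
Bytes at offsets 1..8: 53 6C 65 A5 95 FB 1B C9.
In little-endian order the low byte comes first in memory.
Reassemble most-significant byte first: C9 1B FB 95 A5 65 6C 53 → 0xC91BFB95A5656C53.
0xC91BFB95A5656C53 = 14491452846138289235.

14491452846138289235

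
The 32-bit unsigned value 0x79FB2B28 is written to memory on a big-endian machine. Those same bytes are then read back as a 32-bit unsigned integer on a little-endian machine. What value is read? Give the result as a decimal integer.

Stored big-endian, the bytes at ascending addresses are 79 FB 2B 28.
Read back as little-endian, the first byte is least significant, giving 0x282BFB79.
0x282BFB79 = 673971065.

673971065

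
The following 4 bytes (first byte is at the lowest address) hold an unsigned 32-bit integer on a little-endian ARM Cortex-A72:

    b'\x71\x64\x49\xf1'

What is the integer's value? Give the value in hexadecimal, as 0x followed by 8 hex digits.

Little-endian stores the least-significant byte at the lowest address.
Reassemble most-significant byte first: F1 49 64 71 → 0xF1496471.

0xF1496471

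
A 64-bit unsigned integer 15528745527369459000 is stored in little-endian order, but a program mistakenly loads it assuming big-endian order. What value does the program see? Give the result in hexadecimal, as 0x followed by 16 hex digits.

15528745527369459000 in 64-bit hexadecimal is 0xD7812FC8464AE538.
Stored little-endian, the bytes at ascending addresses are 38 E5 4A 46 C8 2F 81 D7.
Read back as big-endian, the last byte is least significant, giving 0x38E54A46C82F81D7.

0x38E54A46C82F81D7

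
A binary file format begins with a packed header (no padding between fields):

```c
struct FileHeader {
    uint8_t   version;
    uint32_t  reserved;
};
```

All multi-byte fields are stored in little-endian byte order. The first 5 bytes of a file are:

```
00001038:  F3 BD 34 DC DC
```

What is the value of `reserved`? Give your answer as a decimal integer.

`reserved` follows `version` (1 byte), so it starts at byte offset 1 and occupies 4 bytes.
Bytes at offsets 1..4: BD 34 DC DC.
In little-endian order the low byte comes first in memory.
Reassemble most-significant byte first: DC DC 34 BD → 0xDCDC34BD.
0xDCDC34BD = 3705418941.

3705418941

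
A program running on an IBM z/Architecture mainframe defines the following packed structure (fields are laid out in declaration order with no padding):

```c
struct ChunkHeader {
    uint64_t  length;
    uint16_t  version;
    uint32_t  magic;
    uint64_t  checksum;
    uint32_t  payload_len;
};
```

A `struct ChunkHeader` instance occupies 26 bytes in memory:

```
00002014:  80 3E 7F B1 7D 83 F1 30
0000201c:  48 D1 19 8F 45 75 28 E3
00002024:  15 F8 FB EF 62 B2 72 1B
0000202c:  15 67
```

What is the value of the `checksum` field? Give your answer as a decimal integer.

`checksum` follows `length` (8 B), `version` (2 B), `magic` (4 B), so it starts at offset 8 + 2 + 4 = 14 and occupies 8 bytes.
Bytes at offsets 14..21: 28 E3 15 F8 FB EF 62 B2.
Big-endian stores the most-significant byte at the lowest address.
The bytes are already most-significant first: 0x28E315F8FBEF62B2.
0x28E315F8FBEF62B2 = 2946222740353278642.

2946222740353278642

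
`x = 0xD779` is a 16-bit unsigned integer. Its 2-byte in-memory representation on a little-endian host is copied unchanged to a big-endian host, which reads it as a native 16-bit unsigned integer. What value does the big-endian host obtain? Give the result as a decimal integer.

Stored little-endian, the bytes at ascending addresses are 79 D7.
Read back as big-endian, the last byte is least significant, giving 0x79D7.
0x79D7 = 31191.

31191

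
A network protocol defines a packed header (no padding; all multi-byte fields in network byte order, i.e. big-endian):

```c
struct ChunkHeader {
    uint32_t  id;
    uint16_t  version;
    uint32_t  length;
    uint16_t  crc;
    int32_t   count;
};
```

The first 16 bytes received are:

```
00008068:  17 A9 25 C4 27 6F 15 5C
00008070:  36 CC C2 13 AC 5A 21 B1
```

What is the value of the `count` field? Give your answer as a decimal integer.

-1403379279

`count` follows `id` (4 B), `version` (2 B), `length` (4 B), `crc` (2 B), so it starts at offset 4 + 2 + 4 + 2 = 12 and occupies 4 bytes.
Bytes at offsets 12..15: AC 5A 21 B1.
Big-endian: lowest address holds the most-significant byte.
The bytes are already most-significant first: 0xAC5A21B1.
Top bit is set, so as a signed 32-bit value this is 0xAC5A21B1 − 2^32 = -1403379279.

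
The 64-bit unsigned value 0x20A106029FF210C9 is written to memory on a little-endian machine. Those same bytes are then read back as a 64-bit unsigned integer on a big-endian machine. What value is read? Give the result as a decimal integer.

14488346765998596384

Stored little-endian, the bytes at ascending addresses are C9 10 F2 9F 02 06 A1 20.
Read back as big-endian, the last byte is least significant, giving 0xC910F29F0206A120.
0xC910F29F0206A120 = 14488346765998596384.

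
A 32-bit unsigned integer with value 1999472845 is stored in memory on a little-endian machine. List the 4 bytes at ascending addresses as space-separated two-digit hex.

CD 88 2D 77

1999472845 in hexadecimal, padded to 32 bits, is 0x772D88CD.
Split into bytes (most-significant first): 77 2D 88 CD.
Little-endian: lowest address holds the least-significant byte.
So at ascending addresses the bytes are CD 88 2D 77.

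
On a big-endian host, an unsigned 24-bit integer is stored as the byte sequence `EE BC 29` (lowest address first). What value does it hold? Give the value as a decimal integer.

Big-endian stores the most-significant byte at the lowest address.
The bytes are already most-significant first: 0xEEBC29.
0xEEBC29 = 15645737.

15645737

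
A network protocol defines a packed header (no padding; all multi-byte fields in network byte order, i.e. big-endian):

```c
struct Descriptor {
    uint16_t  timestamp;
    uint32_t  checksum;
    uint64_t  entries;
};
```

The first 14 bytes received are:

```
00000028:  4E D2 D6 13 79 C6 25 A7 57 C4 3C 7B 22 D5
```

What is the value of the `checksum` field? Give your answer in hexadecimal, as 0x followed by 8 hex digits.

`checksum` follows `timestamp` (2 bytes), so it starts at byte offset 2 and occupies 4 bytes.
Bytes at offsets 2..5: D6 13 79 C6.
Big-endian stores the most-significant byte at the lowest address.
The bytes are already most-significant first: 0xD61379C6.

0xD61379C6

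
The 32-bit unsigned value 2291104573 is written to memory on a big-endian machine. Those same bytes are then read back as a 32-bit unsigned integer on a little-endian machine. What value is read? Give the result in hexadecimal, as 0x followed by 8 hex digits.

2291104573 in 32-bit hexadecimal is 0x888F7B3D.
Stored big-endian, the bytes at ascending addresses are 88 8F 7B 3D.
Read back as little-endian, the first byte is least significant, giving 0x3D7B8F88.

0x3D7B8F88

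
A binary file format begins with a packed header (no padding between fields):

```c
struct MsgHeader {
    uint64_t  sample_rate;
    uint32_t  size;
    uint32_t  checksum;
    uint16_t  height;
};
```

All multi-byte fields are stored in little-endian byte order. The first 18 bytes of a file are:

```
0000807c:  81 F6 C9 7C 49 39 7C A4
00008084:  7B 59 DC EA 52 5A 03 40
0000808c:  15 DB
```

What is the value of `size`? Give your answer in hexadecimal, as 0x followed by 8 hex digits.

0xEADC597B

`size` follows `sample_rate` (8 bytes), so it starts at byte offset 8 and occupies 4 bytes.
Bytes at offsets 8..11: 7B 59 DC EA.
Little-endian: lowest address holds the least-significant byte.
Reassemble most-significant byte first: EA DC 59 7B → 0xEADC597B.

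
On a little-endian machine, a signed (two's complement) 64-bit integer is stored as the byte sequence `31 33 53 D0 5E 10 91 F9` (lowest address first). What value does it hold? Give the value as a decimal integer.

-463571287234366671

Little-endian stores the least-significant byte at the lowest address.
Reassemble most-significant byte first: F9 91 10 5E D0 53 33 31 → 0xF991105ED0533331.
Top bit is set, so as a signed 64-bit value this is 0xF991105ED0533331 − 2^64 = -463571287234366671.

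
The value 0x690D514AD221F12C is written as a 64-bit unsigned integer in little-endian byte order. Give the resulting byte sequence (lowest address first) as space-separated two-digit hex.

Split into bytes (most-significant first): 69 0D 51 4A D2 21 F1 2C.
In little-endian order the low byte comes first in memory.
So at ascending addresses the bytes are 2C F1 21 D2 4A 51 0D 69.

2C F1 21 D2 4A 51 0D 69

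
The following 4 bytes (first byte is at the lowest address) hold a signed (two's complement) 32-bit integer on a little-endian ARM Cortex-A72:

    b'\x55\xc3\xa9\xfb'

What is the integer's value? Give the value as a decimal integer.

Little-endian: lowest address holds the least-significant byte.
Reassemble most-significant byte first: FB A9 C3 55 → 0xFBA9C355.
Top bit is set, so as a signed 32-bit value this is 0xFBA9C355 − 2^32 = -72760491.

-72760491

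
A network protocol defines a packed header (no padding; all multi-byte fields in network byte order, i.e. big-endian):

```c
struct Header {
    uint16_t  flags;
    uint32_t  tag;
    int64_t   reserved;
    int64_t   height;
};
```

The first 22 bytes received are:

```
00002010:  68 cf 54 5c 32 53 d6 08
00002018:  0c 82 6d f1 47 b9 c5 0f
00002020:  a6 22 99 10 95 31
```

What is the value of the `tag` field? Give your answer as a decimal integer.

1415328339

`tag` follows `flags` (2 bytes), so it starts at byte offset 2 and occupies 4 bytes.
Bytes at offsets 2..5: 54 5C 32 53.
In big-endian order the high byte comes first in memory.
The bytes are already most-significant first: 0x545C3253.
0x545C3253 = 1415328339.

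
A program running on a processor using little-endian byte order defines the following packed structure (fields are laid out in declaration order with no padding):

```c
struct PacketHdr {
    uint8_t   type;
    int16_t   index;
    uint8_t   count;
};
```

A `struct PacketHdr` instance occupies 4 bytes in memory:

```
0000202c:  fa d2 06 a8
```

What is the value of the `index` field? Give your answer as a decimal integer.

`index` follows `type` (1 byte), so it starts at byte offset 1 and occupies 2 bytes.
Bytes at offsets 1..2: D2 06.
Little-endian stores the least-significant byte at the lowest address.
Reassemble most-significant byte first: 06 D2 → 0x06D2.
0x06D2 = 1746.

1746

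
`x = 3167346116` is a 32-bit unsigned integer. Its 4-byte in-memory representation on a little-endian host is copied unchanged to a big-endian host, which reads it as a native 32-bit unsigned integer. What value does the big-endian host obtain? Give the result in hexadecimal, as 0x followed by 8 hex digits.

0xC4DDC9BC

3167346116 in 32-bit hexadecimal is 0xBCC9DDC4.
Stored little-endian, the bytes at ascending addresses are C4 DD C9 BC.
Read back as big-endian, the last byte is least significant, giving 0xC4DDC9BC.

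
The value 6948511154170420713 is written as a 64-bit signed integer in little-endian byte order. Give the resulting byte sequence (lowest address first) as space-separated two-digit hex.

E9 DD 2A 76 14 12 6E 60

6948511154170420713 in hexadecimal, padded to 64 bits, is 0x606E1214762ADDE9.
Split into bytes (most-significant first): 60 6E 12 14 76 2A DD E9.
Little-endian stores the least-significant byte at the lowest address.
So at ascending addresses the bytes are E9 DD 2A 76 14 12 6E 60.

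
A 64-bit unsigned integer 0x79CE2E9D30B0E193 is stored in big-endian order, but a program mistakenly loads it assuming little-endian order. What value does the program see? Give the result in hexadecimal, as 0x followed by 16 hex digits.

Stored big-endian, the bytes at ascending addresses are 79 CE 2E 9D 30 B0 E1 93.
Read back as little-endian, the first byte is least significant, giving 0x93E1B0309D2ECE79.

0x93E1B0309D2ECE79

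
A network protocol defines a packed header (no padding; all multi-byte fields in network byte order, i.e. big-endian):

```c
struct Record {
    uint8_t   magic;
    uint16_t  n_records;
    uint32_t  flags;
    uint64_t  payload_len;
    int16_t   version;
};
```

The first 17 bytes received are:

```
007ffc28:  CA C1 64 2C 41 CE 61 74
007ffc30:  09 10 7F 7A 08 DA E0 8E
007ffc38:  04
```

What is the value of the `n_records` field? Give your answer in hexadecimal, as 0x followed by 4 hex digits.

`n_records` follows `magic` (1 byte), so it starts at byte offset 1 and occupies 2 bytes.
Bytes at offsets 1..2: C1 64.
Big-endian: lowest address holds the most-significant byte.
The bytes are already most-significant first: 0xC164.

0xC164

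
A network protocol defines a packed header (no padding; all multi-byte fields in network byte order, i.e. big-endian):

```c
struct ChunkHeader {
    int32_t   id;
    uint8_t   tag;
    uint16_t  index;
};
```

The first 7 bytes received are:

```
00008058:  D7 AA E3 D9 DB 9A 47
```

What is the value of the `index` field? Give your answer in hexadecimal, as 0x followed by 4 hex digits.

0x9A47

`index` follows `id` (4 B), `tag` (1 B), so it starts at offset 4 + 1 = 5 and occupies 2 bytes.
Bytes at offsets 5..6: 9A 47.
In big-endian order the high byte comes first in memory.
The bytes are already most-significant first: 0x9A47.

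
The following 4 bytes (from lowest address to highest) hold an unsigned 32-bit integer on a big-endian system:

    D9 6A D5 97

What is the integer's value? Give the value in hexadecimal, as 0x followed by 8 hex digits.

0xD96AD597

Big-endian stores the most-significant byte at the lowest address.
The bytes are already most-significant first: 0xD96AD597.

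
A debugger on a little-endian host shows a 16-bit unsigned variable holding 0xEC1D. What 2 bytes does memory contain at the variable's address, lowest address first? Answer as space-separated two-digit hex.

Split into bytes (most-significant first): EC 1D.
Little-endian: lowest address holds the least-significant byte.
So at ascending addresses the bytes are 1D EC.

1D EC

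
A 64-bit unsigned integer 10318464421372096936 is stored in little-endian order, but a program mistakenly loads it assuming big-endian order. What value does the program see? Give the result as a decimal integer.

12173620942845260431

10318464421372096936 in 64-bit hexadecimal is 0x8F328CB8BF63F1A8.
Stored little-endian, the bytes at ascending addresses are A8 F1 63 BF B8 8C 32 8F.
Read back as big-endian, the last byte is least significant, giving 0xA8F163BFB88C328F.
0xA8F163BFB88C328F = 12173620942845260431.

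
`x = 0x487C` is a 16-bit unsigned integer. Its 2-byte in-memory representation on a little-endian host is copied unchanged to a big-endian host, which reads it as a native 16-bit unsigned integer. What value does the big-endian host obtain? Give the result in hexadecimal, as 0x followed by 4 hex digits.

Stored little-endian, the bytes at ascending addresses are 7C 48.
Read back as big-endian, the last byte is least significant, giving 0x7C48.

0x7C48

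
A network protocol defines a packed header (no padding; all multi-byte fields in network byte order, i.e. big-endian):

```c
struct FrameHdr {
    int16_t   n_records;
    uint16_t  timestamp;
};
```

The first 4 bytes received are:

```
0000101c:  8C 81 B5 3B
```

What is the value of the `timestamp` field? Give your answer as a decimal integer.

`timestamp` follows `n_records` (2 bytes), so it starts at byte offset 2 and occupies 2 bytes.
Bytes at offsets 2..3: B5 3B.
In big-endian order the high byte comes first in memory.
The bytes are already most-significant first: 0xB53B.
0xB53B = 46395.

46395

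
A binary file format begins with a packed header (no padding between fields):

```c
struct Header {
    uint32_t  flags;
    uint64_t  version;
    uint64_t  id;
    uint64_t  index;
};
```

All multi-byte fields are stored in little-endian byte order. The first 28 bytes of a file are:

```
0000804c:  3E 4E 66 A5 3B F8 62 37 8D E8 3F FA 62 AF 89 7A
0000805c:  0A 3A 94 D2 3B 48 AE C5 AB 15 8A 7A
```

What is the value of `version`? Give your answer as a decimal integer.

`version` follows `flags` (4 bytes), so it starts at byte offset 4 and occupies 8 bytes.
Bytes at offsets 4..11: 3B F8 62 37 8D E8 3F FA.
Little-endian stores the least-significant byte at the lowest address.
Reassemble most-significant byte first: FA 3F E8 8D 37 62 F8 3B → 0xFA3FE88D3762F83B.
0xFA3FE88D3762F83B = 18032387126232021051.

18032387126232021051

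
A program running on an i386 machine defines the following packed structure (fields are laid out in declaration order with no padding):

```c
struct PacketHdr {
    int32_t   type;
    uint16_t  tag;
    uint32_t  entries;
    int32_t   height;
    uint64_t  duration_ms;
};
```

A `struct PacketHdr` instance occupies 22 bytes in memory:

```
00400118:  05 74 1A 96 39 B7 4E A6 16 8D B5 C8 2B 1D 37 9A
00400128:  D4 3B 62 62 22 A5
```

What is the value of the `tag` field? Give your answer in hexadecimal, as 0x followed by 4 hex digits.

0xB739

`tag` follows `type` (4 bytes), so it starts at byte offset 4 and occupies 2 bytes.
Bytes at offsets 4..5: 39 B7.
In little-endian order the low byte comes first in memory.
Reassemble most-significant byte first: B7 39 → 0xB739.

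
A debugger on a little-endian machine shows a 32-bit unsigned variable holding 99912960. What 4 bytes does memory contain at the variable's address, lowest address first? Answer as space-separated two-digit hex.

00 8D F4 05

99912960 in hexadecimal, padded to 32 bits, is 0x05F48D00.
Split into bytes (most-significant first): 05 F4 8D 00.
In little-endian order the low byte comes first in memory.
So at ascending addresses the bytes are 00 8D F4 05.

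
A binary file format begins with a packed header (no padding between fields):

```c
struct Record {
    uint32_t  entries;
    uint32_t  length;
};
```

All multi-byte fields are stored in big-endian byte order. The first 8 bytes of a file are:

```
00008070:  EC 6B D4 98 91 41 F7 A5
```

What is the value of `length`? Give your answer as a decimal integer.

`length` follows `entries` (4 bytes), so it starts at byte offset 4 and occupies 4 bytes.
Bytes at offsets 4..7: 91 41 F7 A5.
In big-endian order the high byte comes first in memory.
The bytes are already most-significant first: 0x9141F7A5.
0x9141F7A5 = 2437019557.

2437019557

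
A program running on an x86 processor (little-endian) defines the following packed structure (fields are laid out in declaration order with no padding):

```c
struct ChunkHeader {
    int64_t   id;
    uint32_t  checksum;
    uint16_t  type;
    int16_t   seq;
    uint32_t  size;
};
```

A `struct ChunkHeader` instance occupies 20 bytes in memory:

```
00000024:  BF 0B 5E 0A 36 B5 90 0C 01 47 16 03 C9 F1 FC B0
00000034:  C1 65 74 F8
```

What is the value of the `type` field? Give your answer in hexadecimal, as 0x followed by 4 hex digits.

0xF1C9

`type` follows `id` (8 B), `checksum` (4 B), so it starts at offset 8 + 4 = 12 and occupies 2 bytes.
Bytes at offsets 12..13: C9 F1.
Little-endian: lowest address holds the least-significant byte.
Reassemble most-significant byte first: F1 C9 → 0xF1C9.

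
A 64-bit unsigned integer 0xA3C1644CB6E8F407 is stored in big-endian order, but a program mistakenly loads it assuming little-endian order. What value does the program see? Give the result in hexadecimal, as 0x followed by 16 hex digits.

0x07F4E8B64C64C1A3

Stored big-endian, the bytes at ascending addresses are A3 C1 64 4C B6 E8 F4 07.
Read back as little-endian, the first byte is least significant, giving 0x07F4E8B64C64C1A3.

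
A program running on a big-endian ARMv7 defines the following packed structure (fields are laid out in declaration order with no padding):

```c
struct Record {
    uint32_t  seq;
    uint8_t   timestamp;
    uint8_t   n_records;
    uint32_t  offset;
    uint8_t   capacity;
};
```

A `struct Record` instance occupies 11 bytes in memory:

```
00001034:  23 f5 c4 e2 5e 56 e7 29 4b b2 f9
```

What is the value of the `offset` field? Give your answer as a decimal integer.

3878243250

`offset` follows `seq` (4 B), `timestamp` (1 B), `n_records` (1 B), so it starts at offset 4 + 1 + 1 = 6 and occupies 4 bytes.
Bytes at offsets 6..9: E7 29 4B B2.
Big-endian: lowest address holds the most-significant byte.
The bytes are already most-significant first: 0xE7294BB2.
0xE7294BB2 = 3878243250.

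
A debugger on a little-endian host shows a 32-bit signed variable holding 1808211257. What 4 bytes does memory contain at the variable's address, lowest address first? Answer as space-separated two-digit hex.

39 1D C7 6B

1808211257 in hexadecimal, padded to 32 bits, is 0x6BC71D39.
Split into bytes (most-significant first): 6B C7 1D 39.
Little-endian stores the least-significant byte at the lowest address.
So at ascending addresses the bytes are 39 1D C7 6B.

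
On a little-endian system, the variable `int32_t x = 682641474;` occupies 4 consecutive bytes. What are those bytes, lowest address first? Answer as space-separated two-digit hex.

682641474 in hexadecimal, padded to 32 bits, is 0x28B04842.
Split into bytes (most-significant first): 28 B0 48 42.
Little-endian: lowest address holds the least-significant byte.
So at ascending addresses the bytes are 42 48 B0 28.

42 48 B0 28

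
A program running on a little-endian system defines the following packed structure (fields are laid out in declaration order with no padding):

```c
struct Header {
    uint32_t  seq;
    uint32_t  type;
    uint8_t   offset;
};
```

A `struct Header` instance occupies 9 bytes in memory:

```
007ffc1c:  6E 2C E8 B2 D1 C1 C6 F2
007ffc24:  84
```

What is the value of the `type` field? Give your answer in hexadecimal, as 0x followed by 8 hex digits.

0xF2C6C1D1

`type` follows `seq` (4 bytes), so it starts at byte offset 4 and occupies 4 bytes.
Bytes at offsets 4..7: D1 C1 C6 F2.
In little-endian order the low byte comes first in memory.
Reassemble most-significant byte first: F2 C6 C1 D1 → 0xF2C6C1D1.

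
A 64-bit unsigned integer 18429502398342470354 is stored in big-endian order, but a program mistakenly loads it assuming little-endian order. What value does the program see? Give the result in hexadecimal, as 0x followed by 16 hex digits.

0xD29A69A0C9BEC2FF

18429502398342470354 in 64-bit hexadecimal is 0xFFC2BEC9A0699AD2.
Stored big-endian, the bytes at ascending addresses are FF C2 BE C9 A0 69 9A D2.
Read back as little-endian, the first byte is least significant, giving 0xD29A69A0C9BEC2FF.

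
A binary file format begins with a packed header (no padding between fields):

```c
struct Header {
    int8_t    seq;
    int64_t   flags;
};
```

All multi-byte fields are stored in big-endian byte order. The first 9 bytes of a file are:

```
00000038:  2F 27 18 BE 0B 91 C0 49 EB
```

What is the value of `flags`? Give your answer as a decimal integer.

2817210523819461099

`flags` follows `seq` (1 byte), so it starts at byte offset 1 and occupies 8 bytes.
Bytes at offsets 1..8: 27 18 BE 0B 91 C0 49 EB.
Big-endian stores the most-significant byte at the lowest address.
The bytes are already most-significant first: 0x2718BE0B91C049EB.
0x2718BE0B91C049EB = 2817210523819461099.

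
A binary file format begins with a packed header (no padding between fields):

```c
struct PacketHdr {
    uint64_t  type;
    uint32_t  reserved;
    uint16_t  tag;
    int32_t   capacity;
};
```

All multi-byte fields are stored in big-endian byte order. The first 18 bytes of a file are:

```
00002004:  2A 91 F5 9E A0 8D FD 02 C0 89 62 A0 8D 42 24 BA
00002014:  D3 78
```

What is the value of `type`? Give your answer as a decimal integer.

`type` is the first field, at byte offset 0, occupying 8 bytes.
Bytes at offsets 0..7: 2A 91 F5 9E A0 8D FD 02.
Big-endian: lowest address holds the most-significant byte.
The bytes are already most-significant first: 0x2A91F59EA08DFD02.
0x2A91F59EA08DFD02 = 3067502882863316226.

3067502882863316226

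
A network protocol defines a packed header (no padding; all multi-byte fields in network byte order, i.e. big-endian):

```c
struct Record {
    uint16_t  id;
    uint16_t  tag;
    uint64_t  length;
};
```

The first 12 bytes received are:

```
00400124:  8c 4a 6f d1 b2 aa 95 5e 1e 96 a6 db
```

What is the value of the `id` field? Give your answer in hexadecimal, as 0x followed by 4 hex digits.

`id` is the first field, at byte offset 0, occupying 2 bytes.
Bytes at offsets 0..1: 8C 4A.
In big-endian order the high byte comes first in memory.
The bytes are already most-significant first: 0x8C4A.

0x8C4A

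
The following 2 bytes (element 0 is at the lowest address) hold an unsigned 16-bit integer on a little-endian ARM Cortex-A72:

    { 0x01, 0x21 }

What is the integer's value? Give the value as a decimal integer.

In little-endian order the low byte comes first in memory.
Reassemble most-significant byte first: 21 01 → 0x2101.
0x2101 = 8449.

8449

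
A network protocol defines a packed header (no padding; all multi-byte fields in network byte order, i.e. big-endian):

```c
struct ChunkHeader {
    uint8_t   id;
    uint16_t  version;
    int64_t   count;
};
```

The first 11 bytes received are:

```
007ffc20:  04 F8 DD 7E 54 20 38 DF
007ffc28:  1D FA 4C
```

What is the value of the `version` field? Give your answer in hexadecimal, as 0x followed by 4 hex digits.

`version` follows `id` (1 byte), so it starts at byte offset 1 and occupies 2 bytes.
Bytes at offsets 1..2: F8 DD.
In big-endian order the high byte comes first in memory.
The bytes are already most-significant first: 0xF8DD.

0xF8DD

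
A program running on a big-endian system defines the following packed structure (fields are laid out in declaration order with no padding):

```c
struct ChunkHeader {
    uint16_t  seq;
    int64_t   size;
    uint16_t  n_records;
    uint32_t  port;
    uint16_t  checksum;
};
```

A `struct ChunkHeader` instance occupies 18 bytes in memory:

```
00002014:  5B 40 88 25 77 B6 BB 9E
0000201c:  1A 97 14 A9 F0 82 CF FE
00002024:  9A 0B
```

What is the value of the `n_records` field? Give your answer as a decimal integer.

5289

`n_records` follows `seq` (2 B), `size` (8 B), so it starts at offset 2 + 8 = 10 and occupies 2 bytes.
Bytes at offsets 10..11: 14 A9.
In big-endian order the high byte comes first in memory.
The bytes are already most-significant first: 0x14A9.
0x14A9 = 5289.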